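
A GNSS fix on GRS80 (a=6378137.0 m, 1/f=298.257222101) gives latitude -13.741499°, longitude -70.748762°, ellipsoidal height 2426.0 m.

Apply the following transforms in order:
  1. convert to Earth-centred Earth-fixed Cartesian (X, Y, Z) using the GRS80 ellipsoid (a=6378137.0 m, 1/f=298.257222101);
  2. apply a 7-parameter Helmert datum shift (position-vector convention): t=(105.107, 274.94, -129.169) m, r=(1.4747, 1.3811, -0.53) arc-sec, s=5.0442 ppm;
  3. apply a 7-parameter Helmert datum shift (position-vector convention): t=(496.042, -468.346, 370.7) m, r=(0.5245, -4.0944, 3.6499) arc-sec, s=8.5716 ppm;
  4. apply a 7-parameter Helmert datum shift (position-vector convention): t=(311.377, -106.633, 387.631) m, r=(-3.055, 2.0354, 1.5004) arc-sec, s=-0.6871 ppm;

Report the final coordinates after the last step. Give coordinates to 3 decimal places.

X=2044988.283 m, Y=-5852800.137 m, Z=-1505145.706 m

start: φ=-13.741499°, λ=-70.748762°, h=2426.000 m
→ ECEF (a=6378137.000, f=1/298.257222101): X=2043913.2843, Y=-5852462.5219, Z=-1505792.0710
→ Helmert 7p (PV): X=2044003.5807, Y=-5852211.5890, Z=-1505984.3639
→ Helmert 7p (PV): X=2044650.5945, Y=-5852690.0989, Z=-1505600.8797
→ Helmert 7p (PV): X=2044988.2828, Y=-5852800.1369, Z=-1505145.7061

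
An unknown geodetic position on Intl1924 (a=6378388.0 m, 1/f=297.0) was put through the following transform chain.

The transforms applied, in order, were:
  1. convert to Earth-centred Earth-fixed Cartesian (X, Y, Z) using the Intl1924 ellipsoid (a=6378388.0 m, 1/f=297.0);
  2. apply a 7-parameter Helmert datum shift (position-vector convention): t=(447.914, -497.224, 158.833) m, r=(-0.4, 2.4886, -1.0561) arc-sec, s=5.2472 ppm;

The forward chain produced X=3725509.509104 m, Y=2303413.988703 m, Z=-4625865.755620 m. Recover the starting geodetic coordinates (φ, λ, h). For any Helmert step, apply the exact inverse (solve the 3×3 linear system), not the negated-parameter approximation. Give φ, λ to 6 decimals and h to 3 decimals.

φ=-46.757198°, λ=31.736362°, h=3502.263 m

start: X=3725509.5091, Y=2303413.9887, Z=-4625865.7556 m
→ Helmert⁻¹: X=3725086.0651, Y=2303927.1675, Z=-4625950.9037
→ geod (Bowring, a=6378388.000): φ=-46.75719800°, λ=31.73636200°, h=3502.2630 m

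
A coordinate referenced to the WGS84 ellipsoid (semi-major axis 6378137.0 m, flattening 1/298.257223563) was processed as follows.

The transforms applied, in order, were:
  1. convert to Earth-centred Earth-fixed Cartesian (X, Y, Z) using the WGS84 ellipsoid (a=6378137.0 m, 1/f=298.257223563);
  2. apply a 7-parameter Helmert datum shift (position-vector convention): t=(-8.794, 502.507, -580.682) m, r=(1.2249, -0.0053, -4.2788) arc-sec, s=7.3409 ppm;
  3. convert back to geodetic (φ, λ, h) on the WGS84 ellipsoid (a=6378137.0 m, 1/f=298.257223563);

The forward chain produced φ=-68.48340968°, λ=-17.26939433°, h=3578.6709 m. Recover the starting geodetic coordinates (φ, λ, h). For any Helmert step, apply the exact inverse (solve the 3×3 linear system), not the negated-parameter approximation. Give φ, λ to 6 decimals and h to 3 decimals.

φ=-68.480089°, λ=-17.280673°, h=3049.544 m

start: φ=-68.483410°, λ=-17.269394°, h=3578.671 m
→ ECEF (a=6378137.000, f=1/298.257223563): X=2241608.8200, Y=-696870.0575, Z=-5914409.5737
→ Helmert⁻¹: X=2241615.4728, Y=-697356.0636, Z=-5913781.3955
→ geod (Bowring, a=6378137.000): φ=-68.48008900°, λ=-17.28067300°, h=3049.5440 m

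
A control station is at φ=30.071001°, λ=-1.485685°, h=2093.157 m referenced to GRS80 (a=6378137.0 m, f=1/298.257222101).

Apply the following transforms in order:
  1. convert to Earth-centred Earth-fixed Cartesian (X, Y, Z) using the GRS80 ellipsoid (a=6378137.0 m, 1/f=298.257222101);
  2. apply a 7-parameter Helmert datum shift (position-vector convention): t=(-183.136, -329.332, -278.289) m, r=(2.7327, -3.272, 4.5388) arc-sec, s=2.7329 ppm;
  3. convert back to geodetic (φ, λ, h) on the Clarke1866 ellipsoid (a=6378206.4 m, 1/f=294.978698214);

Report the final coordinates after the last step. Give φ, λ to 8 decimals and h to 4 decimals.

φ=30.07236694°, λ=-1.48833695°, h=1810.5692 m

start: φ=30.071001°, λ=-1.485685°, h=2093.157 m
→ ECEF (a=6378137.000, f=1/298.257222101): X=5524270.8105, Y=-143276.9795, Z=3178236.3253
→ Helmert 7p (PV): X=5524055.5077, Y=-143527.2497, Z=3178052.4562
→ geod (Bowring, a=6378206.400): φ=30.07236694°, λ=-1.48833695°, h=1810.5692 m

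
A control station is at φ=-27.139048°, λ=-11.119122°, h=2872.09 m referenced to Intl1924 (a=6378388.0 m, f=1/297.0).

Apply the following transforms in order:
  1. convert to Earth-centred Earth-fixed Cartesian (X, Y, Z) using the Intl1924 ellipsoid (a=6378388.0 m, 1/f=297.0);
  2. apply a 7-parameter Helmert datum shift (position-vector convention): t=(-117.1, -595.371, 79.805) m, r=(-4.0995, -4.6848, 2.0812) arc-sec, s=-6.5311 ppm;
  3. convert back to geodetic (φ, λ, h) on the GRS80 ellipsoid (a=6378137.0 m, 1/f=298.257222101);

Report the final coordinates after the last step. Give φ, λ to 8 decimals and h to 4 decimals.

φ=-27.13623840°, λ=-11.12510284°, h=3025.5831 m

start: φ=-27.139048°, λ=-11.119122°, h=2872.090 m
→ ECEF (a=6378388.000, f=1/297.0): X=5575998.0170, Y=-1095900.0186, Z=-2893285.0268
→ Helmert 7p (PV): X=5575921.2705, Y=-1096489.4746, Z=-2893037.9003
→ geod (Bowring, a=6378137.000): φ=-27.13623840°, λ=-11.12510284°, h=3025.5831 m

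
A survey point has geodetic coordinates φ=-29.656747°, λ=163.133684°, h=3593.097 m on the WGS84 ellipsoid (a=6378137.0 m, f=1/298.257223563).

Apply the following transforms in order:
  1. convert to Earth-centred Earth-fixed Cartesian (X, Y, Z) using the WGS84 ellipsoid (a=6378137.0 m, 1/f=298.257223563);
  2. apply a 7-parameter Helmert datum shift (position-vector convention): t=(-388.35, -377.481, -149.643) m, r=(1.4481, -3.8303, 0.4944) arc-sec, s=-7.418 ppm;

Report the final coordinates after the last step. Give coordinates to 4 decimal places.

start: φ=-29.656747°, λ=163.133684°, h=3593.097 m
→ ECEF (a=6378137.000, f=1/298.257223563): X=-5311554.8295, Y=1610363.4608, Z=-3139143.0358
→ Helmert 7p (PV): X=-5311849.3454, Y=1609983.3413, Z=-3139356.7210

X=-5311849.3454 m, Y=1609983.3413 m, Z=-3139356.7210 m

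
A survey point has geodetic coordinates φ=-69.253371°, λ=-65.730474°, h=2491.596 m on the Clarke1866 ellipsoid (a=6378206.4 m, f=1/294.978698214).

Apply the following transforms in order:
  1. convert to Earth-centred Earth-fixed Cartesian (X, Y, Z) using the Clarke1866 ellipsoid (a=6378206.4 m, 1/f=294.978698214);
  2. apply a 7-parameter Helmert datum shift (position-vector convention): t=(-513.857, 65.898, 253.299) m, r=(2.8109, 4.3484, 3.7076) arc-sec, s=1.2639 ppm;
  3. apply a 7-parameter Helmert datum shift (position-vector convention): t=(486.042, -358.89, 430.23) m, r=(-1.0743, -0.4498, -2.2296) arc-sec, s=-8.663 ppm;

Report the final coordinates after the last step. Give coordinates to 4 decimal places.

X=931667.5950 m, Y=-2066858.8842 m, Z=-5943495.3323 m

start: φ=-69.253371°, λ=-65.730474°, h=2491.596 m
→ ECEF (a=6378206.400, f=1/294.978698214): X=931799.8402, Y=-2066637.9127, Z=-5944187.8274
→ Helmert 7p (PV): X=931198.9953, Y=-2066476.8723, Z=-5943989.8485
→ Helmert 7p (PV): X=931667.5950, Y=-2066858.8842, Z=-5943495.3323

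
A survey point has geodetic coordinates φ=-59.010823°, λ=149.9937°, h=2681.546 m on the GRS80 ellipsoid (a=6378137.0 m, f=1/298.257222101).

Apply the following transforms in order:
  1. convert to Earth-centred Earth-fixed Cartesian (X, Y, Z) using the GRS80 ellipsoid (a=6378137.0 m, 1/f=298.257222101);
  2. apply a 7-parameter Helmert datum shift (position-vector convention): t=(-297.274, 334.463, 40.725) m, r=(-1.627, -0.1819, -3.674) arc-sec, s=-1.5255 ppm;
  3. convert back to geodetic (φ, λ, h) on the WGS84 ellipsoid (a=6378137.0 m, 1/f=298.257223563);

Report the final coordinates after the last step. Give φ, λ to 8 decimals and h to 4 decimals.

start: φ=-59.010823°, λ=149.993700°, h=2681.546 m
→ ECEF (a=6378137.000, f=1/298.257222101): X=-2852020.9865, Y=1647033.2389, Z=-5446855.8464
→ Helmert 7p (PV): X=-2852279.7693, Y=1647373.0254, Z=-5446822.3190
→ geod (Bowring, a=6378137.000): φ=-59.00763714°, λ=149.99083282°, h=2855.6895 m

φ=-59.00763714°, λ=149.99083282°, h=2855.6895 m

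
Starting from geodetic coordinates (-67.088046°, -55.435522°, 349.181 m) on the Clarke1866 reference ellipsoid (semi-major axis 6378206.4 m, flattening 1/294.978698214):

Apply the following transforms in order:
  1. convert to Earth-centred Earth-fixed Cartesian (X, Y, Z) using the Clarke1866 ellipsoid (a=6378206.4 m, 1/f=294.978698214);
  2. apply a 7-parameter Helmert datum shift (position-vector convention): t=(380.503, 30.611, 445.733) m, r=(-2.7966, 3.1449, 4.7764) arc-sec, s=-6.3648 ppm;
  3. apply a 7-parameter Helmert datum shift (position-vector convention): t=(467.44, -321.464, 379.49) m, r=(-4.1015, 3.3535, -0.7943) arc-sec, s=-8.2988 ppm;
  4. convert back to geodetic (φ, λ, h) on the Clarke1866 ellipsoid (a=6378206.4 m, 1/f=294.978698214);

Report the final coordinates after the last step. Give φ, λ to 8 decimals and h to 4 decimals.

start: φ=-67.088046°, λ=-55.435522°, h=349.181 m
→ ECEF (a=6378206.400, f=1/294.978698214): X=1412907.0110, Y=-2050844.3846, Z=-5852376.1635
→ Helmert 7p (PV): X=1413236.7814, Y=-2050847.3502, Z=-5851886.9178
→ Helmert 7p (PV): X=1413589.4553, Y=-2051273.5985, Z=-5851441.0607
→ geod (Bowring, a=6378206.400): φ=-67.07866437°, λ=-55.42819718°, h=-223.7149 m

φ=-67.07866437°, λ=-55.42819718°, h=-223.7149 m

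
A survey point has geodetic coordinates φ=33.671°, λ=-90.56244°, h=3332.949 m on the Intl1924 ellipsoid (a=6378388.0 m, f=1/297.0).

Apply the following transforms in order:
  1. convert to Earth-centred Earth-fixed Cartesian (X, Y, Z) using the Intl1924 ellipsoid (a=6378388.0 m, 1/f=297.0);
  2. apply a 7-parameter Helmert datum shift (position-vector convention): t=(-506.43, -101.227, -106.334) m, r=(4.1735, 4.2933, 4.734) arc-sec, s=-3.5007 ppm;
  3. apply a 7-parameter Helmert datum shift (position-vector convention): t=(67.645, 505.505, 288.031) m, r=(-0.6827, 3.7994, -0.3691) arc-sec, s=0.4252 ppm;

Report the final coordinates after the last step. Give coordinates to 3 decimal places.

start: φ=33.671000°, λ=-90.562440°, h=3332.949 m
→ ECEF (a=6378388.000, f=1/297.0): X=-52189.0333, Y=-5316327.6020, Z=3518035.9078
→ Helmert 7p (PV): X=-52500.0396, Y=-5316482.5986, Z=3517810.7759
→ Helmert 7p (PV): X=-52377.1324, Y=-5315967.6168, Z=3518118.8663

X=-52377.132 m, Y=-5315967.617 m, Z=3518118.866 m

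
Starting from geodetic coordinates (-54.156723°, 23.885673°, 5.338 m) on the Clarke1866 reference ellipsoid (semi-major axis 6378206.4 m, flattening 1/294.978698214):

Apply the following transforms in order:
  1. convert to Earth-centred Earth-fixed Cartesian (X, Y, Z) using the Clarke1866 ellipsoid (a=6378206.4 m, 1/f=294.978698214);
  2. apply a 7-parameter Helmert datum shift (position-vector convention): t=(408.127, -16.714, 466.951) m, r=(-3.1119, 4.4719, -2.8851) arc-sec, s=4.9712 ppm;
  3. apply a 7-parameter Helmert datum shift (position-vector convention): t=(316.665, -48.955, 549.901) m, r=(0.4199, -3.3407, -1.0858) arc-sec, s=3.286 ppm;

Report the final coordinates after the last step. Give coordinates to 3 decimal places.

start: φ=-54.156723°, λ=23.885673°, h=5.338 m
→ ECEF (a=6378206.400, f=1/294.978698214): X=3422636.4158, Y=1515679.8994, Z=-5146779.6122
→ Helmert 7p (PV): X=3422971.1732, Y=1515545.1968, Z=-5146435.3184
→ Helmert 7p (PV): X=3423390.4169, Y=1515493.6798, Z=-5145843.8041

X=3423390.417 m, Y=1515493.680 m, Z=-5145843.804 m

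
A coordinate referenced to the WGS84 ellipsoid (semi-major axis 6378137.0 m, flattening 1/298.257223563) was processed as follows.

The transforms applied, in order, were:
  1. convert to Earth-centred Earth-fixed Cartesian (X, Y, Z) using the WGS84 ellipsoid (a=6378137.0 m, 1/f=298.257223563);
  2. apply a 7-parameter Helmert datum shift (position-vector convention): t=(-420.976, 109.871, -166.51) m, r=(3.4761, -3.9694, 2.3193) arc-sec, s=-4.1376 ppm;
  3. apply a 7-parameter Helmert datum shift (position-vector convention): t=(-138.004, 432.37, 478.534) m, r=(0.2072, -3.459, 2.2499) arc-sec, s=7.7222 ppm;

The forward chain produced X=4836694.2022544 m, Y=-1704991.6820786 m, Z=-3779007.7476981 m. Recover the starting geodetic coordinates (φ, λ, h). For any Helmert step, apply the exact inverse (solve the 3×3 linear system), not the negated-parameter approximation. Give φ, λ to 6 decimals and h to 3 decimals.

φ=-36.569689°, λ=-19.424277°, h=506.434 m

start: X=4836694.2023, Y=-1704991.6821, Z=-3779007.7477 m
→ Helmert⁻¹: X=4836712.8709, Y=-1705467.4372, Z=-3779536.4930
→ Helmert⁻¹: X=4837061.9492, Y=-1705702.4481, Z=-3779449.9604
→ geod (Bowring, a=6378137.000): φ=-36.56968900°, λ=-19.42427700°, h=506.4340 m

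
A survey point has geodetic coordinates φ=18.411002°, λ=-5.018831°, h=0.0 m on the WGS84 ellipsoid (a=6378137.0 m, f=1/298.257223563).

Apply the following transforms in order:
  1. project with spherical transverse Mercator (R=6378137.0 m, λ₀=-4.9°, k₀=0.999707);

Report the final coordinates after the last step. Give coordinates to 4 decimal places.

E=-12547.4555 m, N=2048906.9726 m

start: φ=18.411002°, λ=-5.018831°, h=0.000 m
→ tm (R=6378137.0, λ₀=-4.9°): E=-12547.4555, N=2048906.9726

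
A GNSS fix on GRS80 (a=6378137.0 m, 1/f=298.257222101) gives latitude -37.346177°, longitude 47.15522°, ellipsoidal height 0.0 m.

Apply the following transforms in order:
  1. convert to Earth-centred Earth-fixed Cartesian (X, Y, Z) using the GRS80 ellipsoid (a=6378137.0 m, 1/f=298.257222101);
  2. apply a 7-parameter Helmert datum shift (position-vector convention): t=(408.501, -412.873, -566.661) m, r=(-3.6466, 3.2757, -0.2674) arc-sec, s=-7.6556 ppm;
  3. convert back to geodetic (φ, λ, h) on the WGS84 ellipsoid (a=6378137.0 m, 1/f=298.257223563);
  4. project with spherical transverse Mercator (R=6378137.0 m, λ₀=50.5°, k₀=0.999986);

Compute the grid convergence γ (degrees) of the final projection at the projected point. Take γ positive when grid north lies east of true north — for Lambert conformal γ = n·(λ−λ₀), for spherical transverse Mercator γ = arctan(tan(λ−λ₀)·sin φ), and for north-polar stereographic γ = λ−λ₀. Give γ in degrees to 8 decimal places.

2.03479428

start: φ=-37.346177°, λ=47.155220°, h=0.000 m
→ ECEF (a=6378137.000, f=1/298.257222101): X=3452283.8669, Y=3722287.6482, Z=-3848005.9278
→ Helmert 7p (PV): X=3452609.6542, Y=3721773.7741, Z=-3848663.7621
→ geod (Bowring, a=6378137.000): φ=-37.35173715°, λ=47.14858023°, h=275.7118 m
→ into tm (λ₀=50.5°): φ=-37.35173715°, λ−λ₀=-3.35141977°
convergence γ = 2.03479428°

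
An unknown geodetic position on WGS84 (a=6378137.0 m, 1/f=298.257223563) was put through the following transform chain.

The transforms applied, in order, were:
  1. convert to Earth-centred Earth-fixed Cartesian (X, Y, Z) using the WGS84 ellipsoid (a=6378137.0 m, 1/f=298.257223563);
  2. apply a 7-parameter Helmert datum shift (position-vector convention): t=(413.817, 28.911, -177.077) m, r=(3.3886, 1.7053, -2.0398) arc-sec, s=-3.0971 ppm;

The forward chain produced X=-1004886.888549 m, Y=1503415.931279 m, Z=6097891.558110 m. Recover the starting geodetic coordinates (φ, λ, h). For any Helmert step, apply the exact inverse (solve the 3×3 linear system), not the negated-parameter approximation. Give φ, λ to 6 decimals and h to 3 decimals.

φ=73.584489°, λ=123.770403°, h=2147.137 m

start: X=-1004886.8885, Y=1503415.9313, Z=6097891.5581 m
→ Helmert⁻¹: X=-1005369.1032, Y=1503481.9154, Z=6098054.5098
→ geod (Bowring, a=6378137.000): φ=73.58448900°, λ=123.77040300°, h=2147.1370 m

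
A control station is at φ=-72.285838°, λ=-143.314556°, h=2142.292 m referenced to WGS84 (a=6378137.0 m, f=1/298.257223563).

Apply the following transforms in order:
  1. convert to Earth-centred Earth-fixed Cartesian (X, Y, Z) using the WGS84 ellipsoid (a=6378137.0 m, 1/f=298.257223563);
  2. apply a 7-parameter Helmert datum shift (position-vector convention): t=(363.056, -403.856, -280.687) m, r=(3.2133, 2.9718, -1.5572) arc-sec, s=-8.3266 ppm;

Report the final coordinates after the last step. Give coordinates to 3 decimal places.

X=-1561264.815 m, Y=-1163610.701 m, Z=-6055733.595 m

start: φ=-72.285838°, λ=-143.314556°, h=2142.292 m
→ ECEF (a=6378137.000, f=1/298.257223563): X=-1561544.8457, Y=-1163322.6554, Z=-6055507.7056
→ Helmert 7p (PV): X=-1561264.8150, Y=-1163610.7010, Z=-6055733.5955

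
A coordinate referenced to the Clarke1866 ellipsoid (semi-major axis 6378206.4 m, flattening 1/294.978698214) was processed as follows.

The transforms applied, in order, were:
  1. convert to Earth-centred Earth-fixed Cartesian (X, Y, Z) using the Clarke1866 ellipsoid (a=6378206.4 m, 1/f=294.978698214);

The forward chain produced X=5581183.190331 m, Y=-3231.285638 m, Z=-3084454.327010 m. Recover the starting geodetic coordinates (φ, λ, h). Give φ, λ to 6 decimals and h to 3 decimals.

φ=-29.092278°, λ=-0.033172°, h=3664.186 m

start: X=5581183.1903, Y=-3231.2856, Z=-3084454.3270 m
→ geod (Bowring, a=6378206.400): φ=-29.09227800°, λ=-0.03317200°, h=3664.1860 m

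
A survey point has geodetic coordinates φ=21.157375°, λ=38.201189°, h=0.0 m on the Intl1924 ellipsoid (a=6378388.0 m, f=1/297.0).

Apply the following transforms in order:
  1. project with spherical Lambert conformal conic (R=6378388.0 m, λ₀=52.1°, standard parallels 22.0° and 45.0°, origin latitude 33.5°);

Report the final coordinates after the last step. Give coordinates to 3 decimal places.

start: φ=21.157375°, λ=38.201189°, h=0.000 m
→ lcc (R=6378388.0, λ₀=52.1°): E=-1442887.7782, N=-1259821.0871

E=-1442887.778 m, N=-1259821.087 m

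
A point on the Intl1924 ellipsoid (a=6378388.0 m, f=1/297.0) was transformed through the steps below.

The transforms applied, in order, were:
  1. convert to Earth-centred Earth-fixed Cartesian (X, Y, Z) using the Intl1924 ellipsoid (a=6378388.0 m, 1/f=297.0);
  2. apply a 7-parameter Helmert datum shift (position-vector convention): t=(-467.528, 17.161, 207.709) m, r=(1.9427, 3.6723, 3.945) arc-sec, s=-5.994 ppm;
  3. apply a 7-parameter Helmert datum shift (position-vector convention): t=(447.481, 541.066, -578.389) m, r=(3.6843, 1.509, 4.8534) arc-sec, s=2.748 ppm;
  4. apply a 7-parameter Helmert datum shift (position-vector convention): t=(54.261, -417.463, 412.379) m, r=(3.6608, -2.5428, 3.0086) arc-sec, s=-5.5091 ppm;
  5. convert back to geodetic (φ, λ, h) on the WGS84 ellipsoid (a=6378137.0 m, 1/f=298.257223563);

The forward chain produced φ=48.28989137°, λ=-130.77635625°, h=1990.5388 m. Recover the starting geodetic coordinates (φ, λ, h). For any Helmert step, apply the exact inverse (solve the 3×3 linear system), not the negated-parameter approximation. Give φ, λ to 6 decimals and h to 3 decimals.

φ=48.291065°, λ=-130.781243°, h=1901.324 m

start: φ=48.289891°, λ=-130.776356°, h=1990.539 m
→ ECEF (a=6378137.000, f=1/298.257223563): X=-2777690.7715, Y=-3220671.6921, Z=4739870.3275
→ Helmert⁻¹: X=-2777748.8762, Y=-3220147.3351, Z=4739575.4538
→ Helmert⁻¹: X=-2778299.1800, Y=-3220529.5084, Z=4740178.0164
→ Helmert⁻¹: X=-2777994.2864, Y=-3220468.1985, Z=4739979.5920
→ geod (Bowring, a=6378388.000): φ=48.29106500°, λ=-130.78124300°, h=1901.3240 m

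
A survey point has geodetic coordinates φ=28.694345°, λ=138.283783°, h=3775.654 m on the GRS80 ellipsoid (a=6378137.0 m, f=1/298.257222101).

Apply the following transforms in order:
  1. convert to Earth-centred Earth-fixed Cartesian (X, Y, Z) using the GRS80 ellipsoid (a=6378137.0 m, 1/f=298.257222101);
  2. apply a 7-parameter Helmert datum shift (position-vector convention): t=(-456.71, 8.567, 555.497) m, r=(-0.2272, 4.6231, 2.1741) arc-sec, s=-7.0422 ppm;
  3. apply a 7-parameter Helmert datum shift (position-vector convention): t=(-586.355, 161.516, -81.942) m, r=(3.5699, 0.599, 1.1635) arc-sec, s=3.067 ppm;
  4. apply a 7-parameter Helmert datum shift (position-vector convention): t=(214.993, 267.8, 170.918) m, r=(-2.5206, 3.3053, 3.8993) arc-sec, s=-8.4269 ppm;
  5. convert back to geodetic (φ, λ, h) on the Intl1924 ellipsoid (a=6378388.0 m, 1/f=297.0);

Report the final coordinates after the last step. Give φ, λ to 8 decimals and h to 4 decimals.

start: φ=28.694345°, λ=138.283783°, h=3775.654 m
→ ECEF (a=6378137.000, f=1/298.257222101): X=-4181981.5200, Y=3728133.4468, Z=3046041.1030
→ Helmert 7p (PV): X=-4182379.8034, Y=3728075.0356, Z=3046664.7746
→ Helmert 7p (PV): X=-4182991.1675, Y=3728171.6636, Z=3046668.8459
→ Helmert 7p (PV): X=-4182762.5818, Y=3728366.2013, Z=3046835.5612
→ geod (Bowring, a=6378388.000): φ=28.69812649°, λ=138.28732114°, h=4574.4230 m

φ=28.69812649°, λ=138.28732114°, h=4574.4230 m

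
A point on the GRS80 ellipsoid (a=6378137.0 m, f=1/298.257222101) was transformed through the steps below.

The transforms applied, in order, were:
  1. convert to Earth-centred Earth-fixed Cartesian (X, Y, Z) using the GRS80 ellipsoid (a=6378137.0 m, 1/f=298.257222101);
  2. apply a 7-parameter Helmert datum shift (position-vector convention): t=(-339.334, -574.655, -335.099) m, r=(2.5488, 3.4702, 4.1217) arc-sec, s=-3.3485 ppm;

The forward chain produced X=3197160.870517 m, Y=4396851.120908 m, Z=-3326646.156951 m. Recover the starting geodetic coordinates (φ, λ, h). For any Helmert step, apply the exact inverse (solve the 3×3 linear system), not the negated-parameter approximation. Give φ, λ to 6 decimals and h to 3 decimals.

φ=-31.629324°, λ=53.976099°, h=1559.592 m

start: X=3197160.8705, Y=4396851.1209, Z=-3326646.1570 m
→ Helmert⁻¹: X=3197654.7435, Y=4397335.5003, Z=-3326322.7364
→ geod (Bowring, a=6378137.000): φ=-31.62932400°, λ=53.97609900°, h=1559.5920 m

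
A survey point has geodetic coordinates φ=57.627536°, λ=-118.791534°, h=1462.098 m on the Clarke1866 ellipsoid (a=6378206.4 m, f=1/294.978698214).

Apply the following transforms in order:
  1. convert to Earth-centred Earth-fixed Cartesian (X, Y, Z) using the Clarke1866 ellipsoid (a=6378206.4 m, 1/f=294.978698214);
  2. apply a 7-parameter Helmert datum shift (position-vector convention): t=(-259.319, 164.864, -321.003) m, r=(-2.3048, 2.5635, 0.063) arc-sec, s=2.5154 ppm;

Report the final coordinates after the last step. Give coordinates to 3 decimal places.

start: φ=57.627536°, λ=-118.791534°, h=1462.098 m
→ ECEF (a=6378206.400, f=1/294.978698214): X=-1649120.9311, Y=-3000790.0444, Z=5364675.8358
→ Helmert 7p (PV): X=-1649316.8083, Y=-3000573.2873, Z=5364422.3536

X=-1649316.808 m, Y=-3000573.287 m, Z=5364422.354 m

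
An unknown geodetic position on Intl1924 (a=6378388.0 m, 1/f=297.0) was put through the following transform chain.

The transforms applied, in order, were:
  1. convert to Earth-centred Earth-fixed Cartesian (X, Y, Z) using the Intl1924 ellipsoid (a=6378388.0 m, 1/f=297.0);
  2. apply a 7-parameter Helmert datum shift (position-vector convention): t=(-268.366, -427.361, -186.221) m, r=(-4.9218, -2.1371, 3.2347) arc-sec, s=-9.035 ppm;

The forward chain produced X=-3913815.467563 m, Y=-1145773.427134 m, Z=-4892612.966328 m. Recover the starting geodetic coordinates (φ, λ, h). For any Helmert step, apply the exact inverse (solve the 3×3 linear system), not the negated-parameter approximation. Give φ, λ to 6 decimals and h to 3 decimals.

φ=-50.379396°, λ=-163.689931°, h=3317.112 m

start: X=-3913815.4676, Y=-1145773.4271, Z=-4892612.9663 m
→ Helmert⁻¹: X=-3913651.1103, Y=-1145178.2978, Z=-4892457.7254
→ geod (Bowring, a=6378388.000): φ=-50.37939600°, λ=-163.68993100°, h=3317.1120 m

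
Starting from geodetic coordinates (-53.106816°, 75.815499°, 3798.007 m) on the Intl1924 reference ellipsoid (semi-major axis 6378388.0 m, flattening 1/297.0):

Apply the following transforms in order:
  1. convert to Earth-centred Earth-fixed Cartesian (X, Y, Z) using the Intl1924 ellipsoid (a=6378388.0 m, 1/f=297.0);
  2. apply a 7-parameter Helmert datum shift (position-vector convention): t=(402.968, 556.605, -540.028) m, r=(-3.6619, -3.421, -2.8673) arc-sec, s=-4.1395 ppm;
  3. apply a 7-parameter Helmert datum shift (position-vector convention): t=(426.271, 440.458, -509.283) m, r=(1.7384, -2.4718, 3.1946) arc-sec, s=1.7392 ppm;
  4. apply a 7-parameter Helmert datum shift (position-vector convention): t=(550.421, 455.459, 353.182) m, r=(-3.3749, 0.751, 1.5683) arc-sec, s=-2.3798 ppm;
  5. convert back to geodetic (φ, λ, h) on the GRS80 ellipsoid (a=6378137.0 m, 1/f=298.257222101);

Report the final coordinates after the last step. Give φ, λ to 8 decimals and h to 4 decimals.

φ=-53.09831522°, λ=75.79907462°, h=5565.8445 m

start: φ=-53.106816°, λ=75.815499°, h=3798.007 m
→ ECEF (a=6378388.000, f=1/297.0): X=940886.4172, Y=3722581.0208, Z=-5080827.4010
→ Helmert 7p (PV): X=941421.5056, Y=3723018.9353, Z=-5081396.8801
→ Helmert 7p (PV): X=941852.6459, Y=3723523.2751, Z=-5081872.3413
→ Helmert 7p (PV): X=942354.0115, Y=3723893.8848, Z=-5081571.4188
→ geod (Bowring, a=6378137.000): φ=-53.09831522°, λ=75.79907462°, h=5565.8445 m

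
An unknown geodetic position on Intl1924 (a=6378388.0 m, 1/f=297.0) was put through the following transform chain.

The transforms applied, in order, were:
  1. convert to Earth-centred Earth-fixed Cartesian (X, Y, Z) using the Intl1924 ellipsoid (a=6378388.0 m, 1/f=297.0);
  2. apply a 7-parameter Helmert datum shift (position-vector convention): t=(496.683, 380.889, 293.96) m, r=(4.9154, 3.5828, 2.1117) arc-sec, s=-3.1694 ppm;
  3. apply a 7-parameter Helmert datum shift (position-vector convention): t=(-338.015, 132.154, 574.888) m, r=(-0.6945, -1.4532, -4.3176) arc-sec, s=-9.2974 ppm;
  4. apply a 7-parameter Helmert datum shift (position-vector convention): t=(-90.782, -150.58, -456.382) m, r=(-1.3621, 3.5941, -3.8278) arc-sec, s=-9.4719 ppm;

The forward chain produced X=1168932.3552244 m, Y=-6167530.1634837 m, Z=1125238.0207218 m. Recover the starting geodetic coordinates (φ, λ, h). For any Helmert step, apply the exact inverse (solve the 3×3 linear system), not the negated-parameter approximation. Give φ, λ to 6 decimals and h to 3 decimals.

start: X=1168932.3552, Y=-6167530.1635, Z=1125238.0207 m
→ Helmert⁻¹: X=1169129.0487, Y=-6167423.7381, Z=1125684.7095
→ Helmert⁻¹: X=1169614.9654, Y=-6167592.5404, Z=1125091.2754
→ Helmert⁻¹: X=1169039.3006, Y=-6167978.1380, Z=1124968.1727
→ geod (Bowring, a=6378388.000): φ=10.22678400°, λ=-79.26782500°, h=69.9620 m

φ=10.226784°, λ=-79.267825°, h=69.962 m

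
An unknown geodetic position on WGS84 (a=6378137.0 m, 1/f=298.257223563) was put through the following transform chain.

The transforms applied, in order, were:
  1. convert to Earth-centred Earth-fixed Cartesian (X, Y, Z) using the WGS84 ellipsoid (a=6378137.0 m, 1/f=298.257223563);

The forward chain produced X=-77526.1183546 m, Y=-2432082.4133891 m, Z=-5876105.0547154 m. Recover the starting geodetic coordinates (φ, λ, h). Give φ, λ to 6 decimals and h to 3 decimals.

start: X=-77526.1184, Y=-2432082.4134, Z=-5876105.0547 m
→ geod (Bowring, a=6378137.000): φ=-67.64107900°, λ=-91.82576700°, h=134.4200 m

φ=-67.641079°, λ=-91.825767°, h=134.420 m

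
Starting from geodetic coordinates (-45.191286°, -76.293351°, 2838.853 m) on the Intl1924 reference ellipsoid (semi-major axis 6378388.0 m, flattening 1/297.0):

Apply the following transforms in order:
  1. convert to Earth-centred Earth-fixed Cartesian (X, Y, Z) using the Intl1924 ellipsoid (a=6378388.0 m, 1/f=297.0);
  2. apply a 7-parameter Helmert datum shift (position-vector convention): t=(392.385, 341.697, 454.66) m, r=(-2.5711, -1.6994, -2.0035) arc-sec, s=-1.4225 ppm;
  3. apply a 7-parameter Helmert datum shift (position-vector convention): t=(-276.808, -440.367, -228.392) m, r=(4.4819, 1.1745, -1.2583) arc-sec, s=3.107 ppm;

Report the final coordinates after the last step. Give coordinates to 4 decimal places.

X=1067462.7192 m, Y=-4376537.3709 m, Z=-4504269.4991 m

start: φ=-45.191286°, λ=-76.293351°, h=2838.853 m
→ ECEF (a=6378388.000, f=1/297.0): X=1067403.0833, Y=-4376456.1651, Z=-4504450.3581
→ Helmert 7p (PV): X=1067788.5522, Y=-4376174.7587, Z=-4503925.9437
→ Helmert 7p (PV): X=1067462.7192, Y=-4376537.3709, Z=-4504269.4991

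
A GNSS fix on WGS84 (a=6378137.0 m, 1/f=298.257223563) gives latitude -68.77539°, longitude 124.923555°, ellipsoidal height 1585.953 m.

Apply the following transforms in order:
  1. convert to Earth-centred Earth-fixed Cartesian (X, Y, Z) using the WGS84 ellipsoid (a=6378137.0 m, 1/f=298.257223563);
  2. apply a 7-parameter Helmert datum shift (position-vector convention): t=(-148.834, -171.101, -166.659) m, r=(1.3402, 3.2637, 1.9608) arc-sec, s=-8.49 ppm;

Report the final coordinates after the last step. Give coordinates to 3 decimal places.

start: φ=-68.775390°, λ=124.923555°, h=1585.953 m
→ ECEF (a=6378137.000, f=1/298.257223563): X=-1326079.2751, Y=1899225.6513, Z=-5924426.6637
→ Helmert 7p (PV): X=-1326328.6456, Y=1899064.3135, Z=-5924509.7021

X=-1326328.646 m, Y=1899064.313 m, Z=-5924509.702 m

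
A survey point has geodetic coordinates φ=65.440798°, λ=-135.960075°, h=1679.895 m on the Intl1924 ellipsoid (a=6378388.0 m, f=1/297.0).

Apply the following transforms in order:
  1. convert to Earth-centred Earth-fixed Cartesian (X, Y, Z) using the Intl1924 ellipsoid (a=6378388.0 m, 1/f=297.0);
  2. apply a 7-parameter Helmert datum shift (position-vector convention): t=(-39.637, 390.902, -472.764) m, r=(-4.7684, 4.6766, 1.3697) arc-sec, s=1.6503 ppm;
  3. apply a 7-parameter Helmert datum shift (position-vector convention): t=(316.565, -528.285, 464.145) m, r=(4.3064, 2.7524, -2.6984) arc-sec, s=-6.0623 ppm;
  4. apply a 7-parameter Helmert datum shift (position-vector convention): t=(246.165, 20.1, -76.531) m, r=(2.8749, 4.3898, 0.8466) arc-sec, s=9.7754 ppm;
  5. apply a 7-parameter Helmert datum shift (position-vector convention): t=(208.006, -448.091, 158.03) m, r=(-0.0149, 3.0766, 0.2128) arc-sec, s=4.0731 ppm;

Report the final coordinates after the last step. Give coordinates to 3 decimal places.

X=-1910431.841 m, Y=-1849195.386 m, Z=5780211.482 m

start: φ=65.440798°, λ=-135.960075°, h=1679.895 m
→ ECEF (a=6378388.000, f=1/297.0): X=-1911559.9010, Y=-1848547.8710, Z=5779967.5188
→ Helmert 7p (PV): X=-1911459.3691, Y=-1848039.0927, Z=5779590.3684
→ Helmert 7p (PV): X=-1911078.2701, Y=-1848651.8340, Z=5780006.3991
→ Helmert 7p (PV): X=-1910720.1856, Y=-1848738.2113, Z=5780001.2760
→ Helmert 7p (PV): X=-1910431.8412, Y=-1849195.3861, Z=5780211.4820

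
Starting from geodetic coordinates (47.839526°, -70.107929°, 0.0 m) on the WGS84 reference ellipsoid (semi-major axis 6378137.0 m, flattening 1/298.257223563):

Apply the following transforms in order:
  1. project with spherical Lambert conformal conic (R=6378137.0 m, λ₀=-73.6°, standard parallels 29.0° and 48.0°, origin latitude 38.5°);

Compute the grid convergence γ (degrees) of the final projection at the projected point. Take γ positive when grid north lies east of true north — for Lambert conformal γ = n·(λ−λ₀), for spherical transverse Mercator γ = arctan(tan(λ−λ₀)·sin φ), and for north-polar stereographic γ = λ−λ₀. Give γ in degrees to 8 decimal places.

start: φ=47.839526°, λ=-70.107929°, h=0.000 m
→ into lcc (λ₀=-73.6°): φ=47.83952600°, λ−λ₀=3.49207100°
convergence γ = 2.18397991°

2.18397991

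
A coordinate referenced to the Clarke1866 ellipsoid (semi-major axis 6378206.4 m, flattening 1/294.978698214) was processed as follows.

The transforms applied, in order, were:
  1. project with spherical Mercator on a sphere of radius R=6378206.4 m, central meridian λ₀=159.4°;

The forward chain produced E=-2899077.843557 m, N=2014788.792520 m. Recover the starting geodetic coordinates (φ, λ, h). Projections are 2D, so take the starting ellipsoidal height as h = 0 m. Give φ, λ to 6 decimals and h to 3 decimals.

start: E=-2899077.8436, N=2014788.7925 m
→ merc⁻¹: φ=17.80525800°, λ=133.35742400°

φ=17.805258°, λ=133.357424°, h=0.000 m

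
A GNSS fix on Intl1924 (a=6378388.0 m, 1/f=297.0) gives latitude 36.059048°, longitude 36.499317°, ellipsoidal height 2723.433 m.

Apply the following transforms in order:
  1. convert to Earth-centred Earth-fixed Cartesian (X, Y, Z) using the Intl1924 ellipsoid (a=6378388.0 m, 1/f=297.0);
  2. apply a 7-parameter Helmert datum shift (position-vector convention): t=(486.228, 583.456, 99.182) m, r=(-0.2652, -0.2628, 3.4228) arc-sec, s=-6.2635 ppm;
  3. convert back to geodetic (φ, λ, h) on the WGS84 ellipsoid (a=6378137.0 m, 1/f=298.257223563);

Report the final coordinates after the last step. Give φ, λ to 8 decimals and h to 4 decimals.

φ=36.05509154°, λ=36.50233634°, h=3557.8641 m

start: φ=36.059048°, λ=36.499317°, h=2723.433 m
→ ECEF (a=6378388.000, f=1/297.0): X=4151615.7236, Y=3071957.4471, Z=3735152.3127
→ Helmert 7p (PV): X=4152020.2127, Y=3072595.3566, Z=3735229.4394
→ geod (Bowring, a=6378137.000): φ=36.05509154°, λ=36.50233634°, h=3557.8641 m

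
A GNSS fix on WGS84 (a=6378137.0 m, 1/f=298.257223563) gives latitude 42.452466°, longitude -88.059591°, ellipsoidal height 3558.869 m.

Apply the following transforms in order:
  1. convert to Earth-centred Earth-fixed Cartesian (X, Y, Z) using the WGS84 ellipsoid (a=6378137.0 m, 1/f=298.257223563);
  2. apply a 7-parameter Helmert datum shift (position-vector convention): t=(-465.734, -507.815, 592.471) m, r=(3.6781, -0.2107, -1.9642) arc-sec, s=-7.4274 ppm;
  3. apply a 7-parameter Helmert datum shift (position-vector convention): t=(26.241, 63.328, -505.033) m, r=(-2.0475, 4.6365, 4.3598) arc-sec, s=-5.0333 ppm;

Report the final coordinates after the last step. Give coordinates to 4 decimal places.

X=159384.0877 m, Y=-4713561.5984 m, Z=4285215.8112 m

start: φ=42.452466°, λ=-88.059591°, h=3558.869 m
→ ECEF (a=6378137.000, f=1/298.257223563): X=159678.8591, Y=-4713143.8157, Z=4285222.4403
→ Helmert 7p (PV): X=159162.6802, Y=-4713694.5581, Z=4285699.2025
→ Helmert 7p (PV): X=159384.0877, Y=-4713561.5984, Z=4285215.8112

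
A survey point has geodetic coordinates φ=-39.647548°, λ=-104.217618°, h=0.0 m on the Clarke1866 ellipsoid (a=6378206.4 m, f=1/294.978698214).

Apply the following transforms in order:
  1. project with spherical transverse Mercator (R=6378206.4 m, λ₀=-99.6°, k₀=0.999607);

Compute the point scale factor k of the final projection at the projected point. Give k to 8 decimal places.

start: φ=-39.647548°, λ=-104.217618°, h=0.000 m
→ into tm (λ₀=-99.6°): φ=-39.64754800°, λ−λ₀=-4.61761800°
scale k = 1.00153305

1.00153305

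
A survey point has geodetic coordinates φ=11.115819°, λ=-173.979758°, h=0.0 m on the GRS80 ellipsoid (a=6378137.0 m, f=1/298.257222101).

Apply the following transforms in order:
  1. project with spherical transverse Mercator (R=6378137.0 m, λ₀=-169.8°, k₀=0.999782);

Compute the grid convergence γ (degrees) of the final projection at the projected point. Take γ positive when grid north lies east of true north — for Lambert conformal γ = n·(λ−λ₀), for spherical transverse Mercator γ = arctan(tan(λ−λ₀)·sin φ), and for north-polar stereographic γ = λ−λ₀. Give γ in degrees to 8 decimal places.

start: φ=11.115819°, λ=-173.979758°, h=0.000 m
→ into tm (λ₀=-169.8°): φ=11.11581900°, λ−λ₀=-4.17975800°
convergence γ = -0.80720673°

-0.80720673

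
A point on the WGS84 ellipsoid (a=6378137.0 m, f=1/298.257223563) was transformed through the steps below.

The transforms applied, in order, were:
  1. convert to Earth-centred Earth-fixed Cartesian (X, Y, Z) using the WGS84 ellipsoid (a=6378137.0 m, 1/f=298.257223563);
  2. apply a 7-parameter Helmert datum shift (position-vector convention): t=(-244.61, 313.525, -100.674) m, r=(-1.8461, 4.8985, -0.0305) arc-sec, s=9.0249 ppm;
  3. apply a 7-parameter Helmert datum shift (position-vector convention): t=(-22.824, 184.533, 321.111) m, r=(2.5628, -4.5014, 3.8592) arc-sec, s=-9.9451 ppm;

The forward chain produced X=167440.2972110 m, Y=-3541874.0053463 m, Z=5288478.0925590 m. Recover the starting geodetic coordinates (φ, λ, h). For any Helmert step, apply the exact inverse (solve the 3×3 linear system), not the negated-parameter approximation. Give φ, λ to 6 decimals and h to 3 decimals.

start: X=167440.2972, Y=-3541874.0053, Z=5288478.0926 m
→ Helmert⁻¹: X=167513.9231, Y=-3542031.1935, Z=5288249.9267
→ Helmert⁻¹: X=167631.9538, Y=-3542360.0555, Z=5288275.1506
→ geod (Bowring, a=6378137.000): φ=56.33182900°, λ=-87.29066400°, h=3918.2120 m

φ=56.331829°, λ=-87.290664°, h=3918.212 m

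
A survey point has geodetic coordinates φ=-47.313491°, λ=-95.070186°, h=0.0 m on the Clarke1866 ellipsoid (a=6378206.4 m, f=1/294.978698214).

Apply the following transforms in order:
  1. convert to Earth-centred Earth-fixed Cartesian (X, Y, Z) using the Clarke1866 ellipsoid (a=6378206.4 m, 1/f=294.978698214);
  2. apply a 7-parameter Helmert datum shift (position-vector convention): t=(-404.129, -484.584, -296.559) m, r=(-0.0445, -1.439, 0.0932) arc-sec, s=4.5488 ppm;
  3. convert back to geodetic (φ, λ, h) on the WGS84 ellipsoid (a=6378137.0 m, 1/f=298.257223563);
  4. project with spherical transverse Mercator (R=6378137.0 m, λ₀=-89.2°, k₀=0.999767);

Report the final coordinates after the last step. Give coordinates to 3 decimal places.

E=-443230.046 m, N=-5282000.862 m

start: φ=-47.313491°, λ=-95.070186°, h=0.000 m
→ ECEF (a=6378206.400, f=1/294.978698214): X=-382868.4885, Y=-4315316.6959, Z=-4665259.8012
→ Helmert 7p (PV): X=-383239.8620, Y=-4315822.0889, Z=-4665579.3216
→ geod (Bowring, a=6378137.000): φ=-47.30976074°, λ=-95.07448709°, h=539.5003 m
→ tm (R=6378137.0, λ₀=-89.2°): E=-443230.0462, N=-5282000.8624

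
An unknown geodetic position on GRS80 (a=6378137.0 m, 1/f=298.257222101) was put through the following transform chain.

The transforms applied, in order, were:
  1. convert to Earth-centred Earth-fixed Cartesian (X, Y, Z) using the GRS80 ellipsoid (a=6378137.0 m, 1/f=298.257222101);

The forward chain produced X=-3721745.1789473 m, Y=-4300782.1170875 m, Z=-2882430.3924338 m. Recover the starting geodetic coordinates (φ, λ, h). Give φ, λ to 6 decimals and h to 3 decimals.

start: X=-3721745.1789, Y=-4300782.1171, Z=-2882430.3924 m
→ geod (Bowring, a=6378137.000): φ=-27.03120100°, λ=-130.87175700°, h=2497.0890 m

φ=-27.031201°, λ=-130.871757°, h=2497.089 m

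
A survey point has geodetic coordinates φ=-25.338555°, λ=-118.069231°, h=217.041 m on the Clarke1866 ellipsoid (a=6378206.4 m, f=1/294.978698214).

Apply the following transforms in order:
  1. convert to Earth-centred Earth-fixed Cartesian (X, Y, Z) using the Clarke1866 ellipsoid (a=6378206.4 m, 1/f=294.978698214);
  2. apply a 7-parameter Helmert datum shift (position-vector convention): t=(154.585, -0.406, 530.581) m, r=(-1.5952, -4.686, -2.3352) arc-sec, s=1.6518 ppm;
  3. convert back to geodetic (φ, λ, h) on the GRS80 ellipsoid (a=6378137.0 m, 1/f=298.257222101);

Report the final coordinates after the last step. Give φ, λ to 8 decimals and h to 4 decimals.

φ=-25.33307012°, λ=-118.06788465°, h=-38.8769 m

start: φ=-25.338555°, λ=-118.069231°, h=217.041 m
→ ECEF (a=6378206.400, f=1/294.978698214): X=-2714234.1970, Y=-5089885.6893, Z=-2712955.2205
→ Helmert 7p (PV): X=-2714080.0859, Y=-5089884.7552, Z=-2712451.4199
→ geod (Bowring, a=6378137.000): φ=-25.33307012°, λ=-118.06788465°, h=-38.8769 m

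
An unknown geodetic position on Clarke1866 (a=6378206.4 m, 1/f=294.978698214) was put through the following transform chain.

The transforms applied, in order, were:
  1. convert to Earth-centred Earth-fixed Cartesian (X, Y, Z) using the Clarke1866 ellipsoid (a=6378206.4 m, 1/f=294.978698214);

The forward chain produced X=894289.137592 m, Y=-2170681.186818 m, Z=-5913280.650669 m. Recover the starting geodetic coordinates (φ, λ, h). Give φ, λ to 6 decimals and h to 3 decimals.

start: X=894289.1376, Y=-2170681.1868, Z=-5913280.6507 m
→ geod (Bowring, a=6378206.400): φ=-68.47907700°, λ=-67.60905000°, h=2756.4010 m

φ=-68.479077°, λ=-67.609050°, h=2756.401 m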